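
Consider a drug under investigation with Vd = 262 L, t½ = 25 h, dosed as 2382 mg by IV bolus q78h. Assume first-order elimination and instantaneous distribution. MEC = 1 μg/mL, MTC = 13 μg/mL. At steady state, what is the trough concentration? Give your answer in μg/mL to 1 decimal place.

k = ln2/t½ = ln2/25 ≈ 0.027726 h⁻¹; fraction remaining f = e^(−kτ) = e^(−0.027726×78) ≈ 0.1150.
At steady state, accumulation factor R = 1/(1 − e^(−kτ)) ≈ 1.1299.
Each bolus raises the concentration by D/Vd = 2382/262 ≈ 9.092 μg/mL.
Cmax,ss = C₀/(1 − f) ≈ 9.092/0.8850 ≈ 10.273 μg/mL.
Steady-state trough Cmin,ss = Cmax,ss·f ≈ 10.273 × 0.1150 ≈ 1.181 μg/mL.
Trough 1.2 μg/mL vs MEC 1 μg/mL: adequate.

1.2 μg/mL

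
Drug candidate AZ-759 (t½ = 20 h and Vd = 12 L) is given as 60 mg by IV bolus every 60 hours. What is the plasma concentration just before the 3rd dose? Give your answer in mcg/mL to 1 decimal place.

0.7 mcg/mL

f = (1/2)^(τ/t½) = (1/2)^(60/20) ≈ 0.1250.
C₀ = D/Vd = 60/12 ≈ 5.000 mcg/mL.
Before the 3rd dose, 2 doses have been given. Superposition: Cmin = C₀·(f + f²).
≈ 5.000 × (0.1250 + 0.0156) ≈ 5.000 × 0.1406 ≈ 0.703 mcg/mL.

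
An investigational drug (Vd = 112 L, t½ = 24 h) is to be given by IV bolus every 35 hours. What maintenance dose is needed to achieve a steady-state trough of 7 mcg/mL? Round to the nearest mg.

τ/t½ = 35/24 ≈ 1.4583, so f = (1/2)^(35/24) ≈ 0.363913.
Cmin,ss = (D/Vd)·f/(1−f), so D = Cmin,ss·Vd·(1−f)/f.
D = 7 × 112 × (1−f)/f ≈ 7 × 112 × 1.74791 ≈ 1370.36 mg.

1370 mg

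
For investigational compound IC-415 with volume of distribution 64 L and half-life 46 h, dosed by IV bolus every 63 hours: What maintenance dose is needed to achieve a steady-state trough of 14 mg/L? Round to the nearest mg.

τ/t½ = 63/46 ≈ 1.3696, so f = (1/2)^(63/46) ≈ 0.387008.
Cmin,ss = (D/Vd)·f/(1−f), so D = Cmin,ss·Vd·(1−f)/f.
D = 14 × 64 × (1−f)/f ≈ 14 × 64 × 1.58393 ≈ 1419.20 mg.

1419 mg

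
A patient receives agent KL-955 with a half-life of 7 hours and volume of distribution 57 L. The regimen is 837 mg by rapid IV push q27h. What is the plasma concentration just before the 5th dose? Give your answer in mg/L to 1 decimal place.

f = (1/2)^(τ/t½) = (1/2)^(27/7) ≈ 0.0690.
C₀ = D/Vd = 837/57 ≈ 14.684 mg/L.
Before the 5th dose, 4 doses have been given. Superposition: Cmin = C₀·(f + f² + … + f^4).
≈ 14.684 × (0.0690 + 0.0048 + 0.0003 + 0.0000) ≈ 14.684 × 0.0741 ≈ 1.088 mg/L.

1.1 mg/L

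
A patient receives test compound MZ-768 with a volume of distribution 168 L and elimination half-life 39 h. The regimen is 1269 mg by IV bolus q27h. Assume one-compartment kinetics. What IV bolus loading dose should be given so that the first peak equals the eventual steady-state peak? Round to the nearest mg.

3330 mg

f = (1/2)^(27/39) ≈ 0.618863; accumulation ratio R = 1/(1−f) ≈ 2.62373.
Loading dose to hit Cmax,ss on first dose: D_load = D_maint·R ≈ 1269 × 2.62373 ≈ 3329.51 mg.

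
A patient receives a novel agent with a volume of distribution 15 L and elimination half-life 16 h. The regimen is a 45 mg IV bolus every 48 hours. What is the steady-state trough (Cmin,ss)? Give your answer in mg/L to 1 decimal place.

0.4 mg/L

τ = 48 h = 3 half-lives, so f = (1/2)^3 = 0.125.
At steady state, R = 1/(1 − 0.125) = 8/7.
Single-dose peak C₀ = D/Vd = 45/15 = 3 mg/L.
Steady-state peak Cmax,ss = C₀·R = 3 × 8/7 ≈ 3.429 mg/L.
Steady-state trough Cmin,ss = Cmax,ss·f ≈ 3.429 × 0.125 ≈ 0.429 mg/L.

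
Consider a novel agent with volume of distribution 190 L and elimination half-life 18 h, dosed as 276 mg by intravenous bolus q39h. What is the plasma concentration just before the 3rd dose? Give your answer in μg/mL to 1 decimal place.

f = (1/2)^(τ/t½) = (1/2)^(39/18) ≈ 0.2227.
C₀ = D/Vd = 276/190 ≈ 1.453 μg/mL.
Before the 3rd dose, 2 doses have been given. Superposition: Cmin = C₀·(f + f²).
≈ 1.453 × (0.2227 + 0.0496) ≈ 1.453 × 0.2723 ≈ 0.396 μg/mL.

0.4 μg/mL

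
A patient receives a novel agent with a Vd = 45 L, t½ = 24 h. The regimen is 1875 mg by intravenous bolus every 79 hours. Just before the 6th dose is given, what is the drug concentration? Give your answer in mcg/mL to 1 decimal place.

f = (1/2)^(τ/t½) = (1/2)^(79/24) ≈ 0.1021.
C₀ = D/Vd = 1875/45 ≈ 41.667 mcg/mL.
Before the 6th dose, 5 doses have been given. Superposition: Cmin = C₀·(f + f² + … + f^5).
≈ 41.667 × (0.1021 + 0.0104 + 0.0011 + 0.0001 + 0.0000) ≈ 41.667 × 0.1137 ≈ 4.738 mcg/mL.

4.7 mcg/mL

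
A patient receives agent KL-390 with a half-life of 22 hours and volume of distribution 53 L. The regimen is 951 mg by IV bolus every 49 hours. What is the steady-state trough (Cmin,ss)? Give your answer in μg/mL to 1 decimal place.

4.9 μg/mL

k = ln2/t½ = ln2/22 ≈ 0.031507 h⁻¹; fraction remaining f = e^(−kτ) = e^(−0.031507×49) ≈ 0.2136.
Single-dose peak C₀ = D/Vd = 951/53 ≈ 17.943 μg/mL.
Steady-state trough Cmin,ss = C₀·f/(1−f) ≈ 17.943 × 0.2136/0.7864 ≈ 4.874 μg/mL.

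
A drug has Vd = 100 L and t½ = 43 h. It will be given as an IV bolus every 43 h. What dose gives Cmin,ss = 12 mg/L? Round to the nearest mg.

1200 mg

τ/t½ = 43/43 ≈ 1, so f = (1/2)^(43/43) ≈ 0.500000.
Cmin,ss = (D/Vd)·f/(1−f), so D = Cmin,ss·Vd·(1−f)/f.
D = 12 × 100 × (1−f)/f ≈ 12 × 100 × 1.00000 ≈ 1200.00 mg.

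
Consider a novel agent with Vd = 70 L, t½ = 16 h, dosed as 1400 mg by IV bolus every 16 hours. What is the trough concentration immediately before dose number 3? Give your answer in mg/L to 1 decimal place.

15.0 mg/L

f = (1/2)^(τ/t½) = (1/2)^(16/16) ≈ 0.5000.
C₀ = D/Vd = 1400/70 ≈ 20.000 mg/L.
Before the 3rd dose, 2 doses have been given. Superposition: Cmin = C₀·(f + f²).
≈ 20.000 × (0.5000 + 0.2500) ≈ 20.000 × 0.7500 ≈ 15.000 mg/L.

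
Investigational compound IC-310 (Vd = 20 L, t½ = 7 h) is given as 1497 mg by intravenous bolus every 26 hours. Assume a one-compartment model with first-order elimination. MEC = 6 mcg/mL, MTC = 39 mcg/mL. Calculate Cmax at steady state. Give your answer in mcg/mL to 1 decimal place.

Over one 26-h interval, 26/7 ≈ 3.7143 half-lives elapse, leaving f ≈ 0.0762 of each dose.
At steady state, accumulation factor R = 1/(1 − e^(−kτ)) ≈ 1.0825.
Each bolus raises the concentration by D/Vd = 1497/20 ≈ 74.850 mcg/mL.
Steady-state peak Cmax,ss = C₀·R ≈ 74.850 × 1.0825 ≈ 81.025 mcg/mL.
Peak 81.0 mcg/mL vs MTC 39 mcg/mL: exceeds toxic threshold.

81.0 mcg/mL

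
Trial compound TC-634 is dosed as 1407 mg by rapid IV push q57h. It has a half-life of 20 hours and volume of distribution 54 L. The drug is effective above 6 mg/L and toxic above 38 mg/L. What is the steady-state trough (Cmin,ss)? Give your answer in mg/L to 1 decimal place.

Over one 57-h interval, 57/20 ≈ 2.85 half-lives elapse, leaving f ≈ 0.1387 of each dose.
Single-dose peak C₀ = D/Vd = 1407/54 ≈ 26.056 mg/L.
Steady-state trough Cmin,ss = C₀·f/(1−f) ≈ 26.056 × 0.1387/0.8613 ≈ 4.196 mg/L.
Trough 4.2 mg/L vs MEC 6 mg/L: subtherapeutic.

4.2 mg/L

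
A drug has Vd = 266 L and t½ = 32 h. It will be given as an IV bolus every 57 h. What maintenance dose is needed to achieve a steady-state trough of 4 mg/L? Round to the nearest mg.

2593 mg

τ/t½ = 57/32 ≈ 1.7812, so f = (1/2)^(57/32) ≈ 0.290931.
Cmin,ss = (D/Vd)·f/(1−f), so D = Cmin,ss·Vd·(1−f)/f.
D = 4 × 266 × (1−f)/f ≈ 4 × 266 × 2.43724 ≈ 2593.22 mg.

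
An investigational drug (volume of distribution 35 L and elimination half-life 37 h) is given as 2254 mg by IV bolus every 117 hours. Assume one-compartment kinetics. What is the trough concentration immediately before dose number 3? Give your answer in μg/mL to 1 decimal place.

f = (1/2)^(τ/t½) = (1/2)^(117/37) ≈ 0.1117.
C₀ = D/Vd = 2254/35 ≈ 64.400 μg/mL.
Before the 3rd dose, 2 doses have been given. Superposition: Cmin = C₀·(f + f²).
≈ 64.400 × (0.1117 + 0.0125) ≈ 64.400 × 0.1242 ≈ 7.998 μg/mL.

8.0 μg/mL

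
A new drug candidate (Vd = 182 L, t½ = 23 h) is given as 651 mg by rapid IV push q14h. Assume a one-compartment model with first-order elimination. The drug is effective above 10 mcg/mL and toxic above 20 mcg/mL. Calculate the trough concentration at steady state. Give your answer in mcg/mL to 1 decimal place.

k = ln2/t½ = ln2/23 ≈ 0.030137 h⁻¹; fraction remaining f = e^(−kτ) = e^(−0.030137×14) ≈ 0.6558.
Accumulation ratio R = 1/(1 − f) ≈ 1/0.3442 ≈ 2.9053.
Each bolus raises the concentration by D/Vd = 651/182 ≈ 3.577 mcg/mL.
Steady-state peak Cmax,ss = C₀·R ≈ 3.577 × 2.9053 ≈ 10.392 mcg/mL.
One interval later, Cmin,ss = Cmax,ss·e^(−kτ) ≈ 10.392 × 0.6558 ≈ 6.815 mcg/mL.
Trough 6.8 mcg/mL vs MEC 10 mcg/mL: subtherapeutic.

6.8 mcg/mL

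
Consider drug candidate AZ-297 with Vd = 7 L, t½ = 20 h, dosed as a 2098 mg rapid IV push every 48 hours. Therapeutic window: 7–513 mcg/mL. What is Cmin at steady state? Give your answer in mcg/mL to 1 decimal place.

70.1 mcg/mL

τ/t½ = 48/20 ≈ 2.4, so fraction remaining f = (1/2)^(48/20) ≈ 0.1895.
Accumulation ratio R = 1/(1 − f) ≈ 1/0.8105 ≈ 1.2338.
Single-dose peak C₀ = D/Vd = 2098/7 ≈ 299.714 mcg/mL.
Cmax,ss = C₀/(1 − f) ≈ 299.714/0.8105 ≈ 369.789 mcg/mL.
Steady-state trough Cmin,ss = Cmax,ss·f ≈ 369.789 × 0.1895 ≈ 70.075 mcg/mL.
Trough 70.1 mcg/mL vs MEC 7 mcg/mL: adequate.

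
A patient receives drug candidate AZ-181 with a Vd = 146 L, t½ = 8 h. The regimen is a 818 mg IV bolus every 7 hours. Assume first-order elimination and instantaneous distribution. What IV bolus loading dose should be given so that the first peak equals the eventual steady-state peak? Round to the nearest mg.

f = (1/2)^(7/8) ≈ 0.545254; accumulation ratio R = 1/(1−f) ≈ 2.19903.
Loading dose to hit Cmax,ss on first dose: D_load = D_maint·R ≈ 818 × 2.19903 ≈ 1798.81 mg.

1799 mg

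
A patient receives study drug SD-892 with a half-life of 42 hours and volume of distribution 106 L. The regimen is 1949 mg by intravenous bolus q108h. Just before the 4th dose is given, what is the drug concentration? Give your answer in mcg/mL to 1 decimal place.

3.7 mcg/mL

f = (1/2)^(τ/t½) = (1/2)^(108/42) ≈ 0.1682.
C₀ = D/Vd = 1949/106 ≈ 18.387 mcg/mL.
Before the 4th dose, 3 doses have been given. Superposition: Cmin = C₀·(f + f² + … + f^3).
≈ 18.387 × (0.1682 + 0.0283 + 0.0048) ≈ 18.387 × 0.2013 ≈ 3.701 mcg/mL.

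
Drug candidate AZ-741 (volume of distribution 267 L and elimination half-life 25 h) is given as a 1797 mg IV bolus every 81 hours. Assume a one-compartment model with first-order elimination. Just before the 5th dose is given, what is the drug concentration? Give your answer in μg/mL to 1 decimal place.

f = (1/2)^(τ/t½) = (1/2)^(81/25) ≈ 0.1058.
C₀ = D/Vd = 1797/267 ≈ 6.730 μg/mL.
Before the 5th dose, 4 doses have been given. Superposition: Cmin = C₀·(f + f² + … + f^4).
≈ 6.730 × (0.1058 + 0.0112 + 0.0012 + 0.0001) ≈ 6.730 × 0.1183 ≈ 0.796 μg/mL.

0.8 μg/mL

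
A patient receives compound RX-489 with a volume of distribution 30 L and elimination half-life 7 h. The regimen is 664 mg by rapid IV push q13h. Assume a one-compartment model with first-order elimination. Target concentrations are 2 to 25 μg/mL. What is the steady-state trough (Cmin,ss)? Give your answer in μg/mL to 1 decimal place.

τ/t½ = 13/7 ≈ 1.8571, so fraction remaining f = (1/2)^(13/7) ≈ 0.2760.
Accumulation ratio R = 1/(1 − f) ≈ 1/0.7240 ≈ 1.3812.
Single-dose peak C₀ = D/Vd = 664/30 ≈ 22.133 μg/mL.
Cmax,ss = C₀/(1 − f) ≈ 22.133/0.7240 ≈ 30.570 μg/mL.
One interval later, Cmin,ss = Cmax,ss·e^(−kτ) ≈ 30.570 × 0.2760 ≈ 8.437 μg/mL.
Trough 8.4 μg/mL vs MEC 2 μg/mL: adequate.

8.4 μg/mL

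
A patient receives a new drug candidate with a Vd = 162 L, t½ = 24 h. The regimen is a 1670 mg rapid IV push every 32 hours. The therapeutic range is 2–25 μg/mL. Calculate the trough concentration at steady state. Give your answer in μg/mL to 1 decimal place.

Over one 32-h interval, 32/24 ≈ 1.3333 half-lives elapse, leaving f ≈ 0.3969 of each dose.
At steady state, accumulation factor R = 1/(1 − e^(−kτ)) ≈ 1.6581.
Each bolus raises the concentration by D/Vd = 1670/162 ≈ 10.309 μg/mL.
Cmax,ss = C₀/(1 − f) ≈ 10.309/0.6031 ≈ 17.093 μg/mL.
Steady-state trough Cmin,ss = Cmax,ss·f ≈ 17.093 × 0.3969 ≈ 6.784 μg/mL.
Trough 6.8 μg/mL vs MEC 2 μg/mL: adequate.

6.8 μg/mL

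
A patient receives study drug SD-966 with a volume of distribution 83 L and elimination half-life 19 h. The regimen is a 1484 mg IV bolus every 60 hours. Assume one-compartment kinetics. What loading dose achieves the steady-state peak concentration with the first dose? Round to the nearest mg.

f = (1/2)^(60/19) ≈ 0.112042; accumulation ratio R = 1/(1−f) ≈ 1.12618.
Loading dose to hit Cmax,ss on first dose: D_load = D_maint·R ≈ 1484 × 1.12618 ≈ 1671.25 mg.

1671 mg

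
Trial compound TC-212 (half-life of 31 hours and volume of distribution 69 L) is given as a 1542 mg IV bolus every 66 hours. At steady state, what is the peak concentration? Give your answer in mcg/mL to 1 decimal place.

τ/t½ = 66/31 ≈ 2.129, so fraction remaining f = (1/2)^(66/31) ≈ 0.2286.
Accumulation ratio R = 1/(1 − f) ≈ 1/0.7714 ≈ 1.2963.
Single-dose peak C₀ = D/Vd = 1542/69 ≈ 22.348 mcg/mL.
Steady-state peak Cmax,ss = C₀·R ≈ 22.348 × 1.2963 ≈ 28.970 mcg/mL.

29.0 mcg/mL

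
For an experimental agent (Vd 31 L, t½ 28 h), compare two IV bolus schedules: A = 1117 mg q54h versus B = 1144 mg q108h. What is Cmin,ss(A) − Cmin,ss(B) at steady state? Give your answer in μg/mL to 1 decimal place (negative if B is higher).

Regimen A: f = (1/2)^(54/28) ≈ 0.2627; Cmin,ss = (1117/31)·f/(1−f) ≈ 12.838 μg/mL.
Regimen B: f = (1/2)^(108/28) ≈ 0.0690; Cmin,ss = (1144/31)·f/(1−f) ≈ 2.735 μg/mL.
Difference ≈ 12.838 − 2.735 ≈ 10.103 μg/mL.

10.1 μg/mL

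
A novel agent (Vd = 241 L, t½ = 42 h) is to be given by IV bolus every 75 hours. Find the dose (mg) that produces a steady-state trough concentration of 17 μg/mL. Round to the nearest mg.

10029 mg

τ/t½ = 75/42 ≈ 1.7857, so f = (1/2)^(75/42) ≈ 0.290032.
Cmin,ss = (D/Vd)·f/(1−f), so D = Cmin,ss·Vd·(1−f)/f.
D = 17 × 241 × (1−f)/f ≈ 17 × 241 × 2.44790 ≈ 10029.05 mg.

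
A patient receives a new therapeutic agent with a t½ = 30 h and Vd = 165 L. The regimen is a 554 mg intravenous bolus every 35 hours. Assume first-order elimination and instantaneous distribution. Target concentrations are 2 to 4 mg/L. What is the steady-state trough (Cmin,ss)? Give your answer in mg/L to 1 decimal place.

Over one 35-h interval, 35/30 ≈ 1.1667 half-lives elapse, leaving f ≈ 0.4454 of each dose.
Single-dose peak C₀ = D/Vd = 554/165 ≈ 3.358 mg/L.
Steady-state trough Cmin,ss = C₀·f/(1−f) ≈ 3.358 × 0.4454/0.5546 ≈ 2.697 mg/L.
Trough 2.7 mg/L vs MEC 2 mg/L: adequate.

2.7 mg/L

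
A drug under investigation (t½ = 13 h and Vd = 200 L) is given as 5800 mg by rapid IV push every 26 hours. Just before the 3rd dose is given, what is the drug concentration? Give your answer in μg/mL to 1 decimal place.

9.1 μg/mL

f = (1/2)^(τ/t½) = (1/2)^(26/13) ≈ 0.2500.
C₀ = D/Vd = 5800/200 ≈ 29.000 μg/mL.
Before the 3rd dose, 2 doses have been given. Superposition: Cmin = C₀·(f + f²).
≈ 29.000 × (0.2500 + 0.0625) ≈ 29.000 × 0.3125 ≈ 9.062 μg/mL.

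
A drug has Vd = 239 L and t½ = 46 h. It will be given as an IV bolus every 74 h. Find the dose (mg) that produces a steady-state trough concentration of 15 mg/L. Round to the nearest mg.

τ/t½ = 74/46 ≈ 1.6087, so f = (1/2)^(74/46) ≈ 0.327895.
Cmin,ss = (D/Vd)·f/(1−f), so D = Cmin,ss·Vd·(1−f)/f.
D = 15 × 239 × (1−f)/f ≈ 15 × 239 × 2.04976 ≈ 7348.39 mg.

7348 mg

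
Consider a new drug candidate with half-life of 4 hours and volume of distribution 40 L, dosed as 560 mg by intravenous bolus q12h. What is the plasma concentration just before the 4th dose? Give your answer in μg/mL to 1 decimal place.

f = (1/2)^(τ/t½) = (1/2)^(12/4) ≈ 0.1250.
C₀ = D/Vd = 560/40 ≈ 14.000 μg/mL.
Before the 4th dose, 3 doses have been given. Superposition: Cmin = C₀·(f + f² + … + f^3).
≈ 14.000 × (0.1250 + 0.0156 + 0.0020) ≈ 14.000 × 0.1426 ≈ 1.996 μg/mL.

2.0 μg/mL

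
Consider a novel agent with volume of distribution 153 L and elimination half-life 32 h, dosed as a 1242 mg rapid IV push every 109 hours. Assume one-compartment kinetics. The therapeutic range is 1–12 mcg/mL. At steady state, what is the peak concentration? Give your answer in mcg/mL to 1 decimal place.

9.0 mcg/mL

k = ln2/t½ = ln2/32 ≈ 0.021661 h⁻¹; fraction remaining f = e^(−kτ) = e^(−0.021661×109) ≈ 0.0943.
At steady state, accumulation factor R = 1/(1 − e^(−kτ)) ≈ 1.1041.
Each bolus raises the concentration by D/Vd = 1242/153 ≈ 8.118 mcg/mL.
Steady-state peak Cmax,ss = C₀·R ≈ 8.118 × 1.1041 ≈ 8.963 mcg/mL.
Peak 9.0 mcg/mL vs MTC 12 mcg/mL: below toxic threshold.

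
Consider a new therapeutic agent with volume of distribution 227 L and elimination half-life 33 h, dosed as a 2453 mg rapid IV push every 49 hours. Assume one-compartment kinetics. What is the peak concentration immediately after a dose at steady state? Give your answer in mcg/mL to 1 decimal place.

16.8 mcg/mL

k = ln2/t½ = ln2/33 ≈ 0.021004 h⁻¹; fraction remaining f = e^(−kτ) = e^(−0.021004×49) ≈ 0.3573.
At steady state, accumulation factor R = 1/(1 − e^(−kτ)) ≈ 1.5559.
Each bolus raises the concentration by D/Vd = 2453/227 ≈ 10.806 mcg/mL.
Steady-state peak Cmax,ss = C₀·R ≈ 10.806 × 1.5559 ≈ 16.813 mcg/mL.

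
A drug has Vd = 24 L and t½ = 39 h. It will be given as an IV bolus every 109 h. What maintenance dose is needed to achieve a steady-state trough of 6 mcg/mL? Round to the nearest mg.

τ/t½ = 109/39 ≈ 2.7949, so f = (1/2)^(109/39) ≈ 0.144099.
Cmin,ss = (D/Vd)·f/(1−f), so D = Cmin,ss·Vd·(1−f)/f.
D = 6 × 24 × (1−f)/f ≈ 6 × 24 × 5.93967 ≈ 855.31 mg.

855 mg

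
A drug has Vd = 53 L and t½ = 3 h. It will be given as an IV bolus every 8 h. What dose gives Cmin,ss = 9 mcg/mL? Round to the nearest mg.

τ/t½ = 8/3 ≈ 2.6667, so f = (1/2)^(8/3) ≈ 0.157490.
Cmin,ss = (D/Vd)·f/(1−f), so D = Cmin,ss·Vd·(1−f)/f.
D = 9 × 53 × (1−f)/f ≈ 9 × 53 × 5.34961 ≈ 2551.76 mg.

2552 mg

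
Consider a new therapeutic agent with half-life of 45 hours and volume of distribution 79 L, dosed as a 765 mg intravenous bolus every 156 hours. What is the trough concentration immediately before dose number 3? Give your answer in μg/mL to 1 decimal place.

1.0 μg/mL

f = (1/2)^(τ/t½) = (1/2)^(156/45) ≈ 0.0905.
C₀ = D/Vd = 765/79 ≈ 9.684 μg/mL.
Before the 3rd dose, 2 doses have been given. Superposition: Cmin = C₀·(f + f²).
≈ 9.684 × (0.0905 + 0.0082) ≈ 9.684 × 0.0987 ≈ 0.956 μg/mL.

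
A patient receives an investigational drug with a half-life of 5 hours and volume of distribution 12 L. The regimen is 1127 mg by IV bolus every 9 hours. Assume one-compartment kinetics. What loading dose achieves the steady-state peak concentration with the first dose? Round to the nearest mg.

1581 mg

f = (1/2)^(9/5) ≈ 0.287175; accumulation ratio R = 1/(1−f) ≈ 1.40287.
Loading dose to hit Cmax,ss on first dose: D_load = D_maint·R ≈ 1127 × 1.40287 ≈ 1581.03 mg.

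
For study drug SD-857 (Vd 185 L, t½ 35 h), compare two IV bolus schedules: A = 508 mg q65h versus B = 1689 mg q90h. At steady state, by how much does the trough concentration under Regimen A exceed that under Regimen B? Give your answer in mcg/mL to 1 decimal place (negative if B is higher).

Regimen A: f = (1/2)^(65/35) ≈ 0.2760; Cmin,ss = (508/185)·f/(1−f) ≈ 1.047 mcg/mL.
Regimen B: f = (1/2)^(90/35) ≈ 0.1682; Cmin,ss = (1689/185)·f/(1−f) ≈ 1.846 mcg/mL.
Difference ≈ 1.047 − 1.846 ≈ -0.799 mcg/mL.

-0.8 mcg/mL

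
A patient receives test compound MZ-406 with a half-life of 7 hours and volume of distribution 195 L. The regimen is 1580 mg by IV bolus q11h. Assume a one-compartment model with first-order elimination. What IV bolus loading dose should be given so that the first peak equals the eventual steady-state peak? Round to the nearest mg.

f = (1/2)^(11/7) ≈ 0.336475; accumulation ratio R = 1/(1−f) ≈ 1.50710.
Loading dose to hit Cmax,ss on first dose: D_load = D_maint·R ≈ 1580 × 1.50710 ≈ 2381.22 mg.

2381 mg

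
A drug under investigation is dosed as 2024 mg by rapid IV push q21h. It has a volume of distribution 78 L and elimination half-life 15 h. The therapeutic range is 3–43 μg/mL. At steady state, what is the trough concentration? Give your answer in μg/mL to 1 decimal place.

τ/t½ = 21/15 ≈ 1.4, so fraction remaining f = (1/2)^(21/15) ≈ 0.3789.
Each bolus raises the concentration by D/Vd = 2024/78 ≈ 25.949 μg/mL.
Steady-state trough Cmin,ss = C₀·f/(1−f) ≈ 25.949 × 0.3789/0.6211 ≈ 15.830 μg/mL.
Trough 15.8 μg/mL vs MEC 3 μg/mL: adequate.

15.8 μg/mL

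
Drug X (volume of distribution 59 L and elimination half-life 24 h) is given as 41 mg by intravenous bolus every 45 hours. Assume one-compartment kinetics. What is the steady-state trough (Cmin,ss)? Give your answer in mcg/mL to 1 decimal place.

τ/t½ = 45/24 ≈ 1.875, so fraction remaining f = (1/2)^(45/24) ≈ 0.2726.
At steady state, accumulation factor R = 1/(1 − e^(−kτ)) ≈ 1.3748.
Single-dose peak C₀ = D/Vd = 41/59 ≈ 0.695 mcg/mL.
Steady-state peak Cmax,ss = C₀·R ≈ 0.695 × 1.3748 ≈ 0.955 mcg/mL.
Steady-state trough Cmin,ss = Cmax,ss·f ≈ 0.955 × 0.2726 ≈ 0.260 mcg/mL.

0.3 mcg/mL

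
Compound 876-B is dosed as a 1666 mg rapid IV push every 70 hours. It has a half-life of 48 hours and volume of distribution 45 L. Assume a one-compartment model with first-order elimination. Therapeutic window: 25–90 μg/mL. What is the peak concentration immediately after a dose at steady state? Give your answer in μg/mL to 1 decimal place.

k = ln2/t½ = ln2/48 ≈ 0.014441 h⁻¹; fraction remaining f = e^(−kτ) = e^(−0.014441×70) ≈ 0.3639.
Accumulation ratio R = 1/(1 − f) ≈ 1/0.6361 ≈ 1.5721.
Single-dose peak C₀ = D/Vd = 1666/45 ≈ 37.022 μg/mL.
Steady-state peak Cmax,ss = C₀·R ≈ 37.022 × 1.5721 ≈ 58.202 μg/mL.
Peak 58.2 μg/mL vs MTC 90 μg/mL: below toxic threshold.

58.2 μg/mL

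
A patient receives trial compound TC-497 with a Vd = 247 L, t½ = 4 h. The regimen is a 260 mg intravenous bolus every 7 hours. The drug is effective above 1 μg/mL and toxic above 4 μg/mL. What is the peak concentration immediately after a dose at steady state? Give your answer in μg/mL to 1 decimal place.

Over one 7-h interval, 7/4 ≈ 1.75 half-lives elapse, leaving f ≈ 0.2973 of each dose.
Accumulation ratio R = 1/(1 − f) ≈ 1/0.7027 ≈ 1.4231.
Single-dose peak C₀ = D/Vd = 260/247 ≈ 1.053 μg/mL.
Steady-state peak Cmax,ss = C₀·R ≈ 1.053 × 1.4231 ≈ 1.499 μg/mL.
Peak 1.5 μg/mL vs MTC 4 μg/mL: below toxic threshold.

1.5 μg/mL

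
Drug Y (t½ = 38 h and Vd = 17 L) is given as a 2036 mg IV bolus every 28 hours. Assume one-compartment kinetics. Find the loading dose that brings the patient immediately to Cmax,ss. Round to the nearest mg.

5091 mg

f = (1/2)^(28/38) ≈ 0.600051; accumulation ratio R = 1/(1−f) ≈ 2.50032.
Loading dose to hit Cmax,ss on first dose: D_load = D_maint·R ≈ 2036 × 2.50032 ≈ 5090.65 mg.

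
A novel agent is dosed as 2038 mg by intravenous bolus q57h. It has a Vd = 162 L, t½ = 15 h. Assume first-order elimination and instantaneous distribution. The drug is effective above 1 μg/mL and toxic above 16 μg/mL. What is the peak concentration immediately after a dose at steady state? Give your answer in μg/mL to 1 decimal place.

τ/t½ = 57/15 ≈ 3.8, so fraction remaining f = (1/2)^(57/15) ≈ 0.0718.
Accumulation ratio R = 1/(1 − f) ≈ 1/0.9282 ≈ 1.0774.
Single-dose peak C₀ = D/Vd = 2038/162 ≈ 12.580 μg/mL.
Steady-state peak Cmax,ss = C₀·R ≈ 12.580 × 1.0774 ≈ 13.554 μg/mL.
Peak 13.6 μg/mL vs MTC 16 μg/mL: below toxic threshold.

13.6 μg/mL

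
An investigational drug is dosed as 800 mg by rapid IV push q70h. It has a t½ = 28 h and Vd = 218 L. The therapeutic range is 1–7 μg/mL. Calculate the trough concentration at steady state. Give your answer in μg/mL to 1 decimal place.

k = ln2/t½ = ln2/28 ≈ 0.024755 h⁻¹; fraction remaining f = e^(−kτ) = e^(−0.024755×70) ≈ 0.1768.
At steady state, accumulation factor R = 1/(1 − e^(−kτ)) ≈ 1.2148.
Each bolus raises the concentration by D/Vd = 800/218 ≈ 3.670 μg/mL.
Steady-state peak Cmax,ss = C₀·R ≈ 3.670 × 1.2148 ≈ 4.458 μg/mL.
Steady-state trough Cmin,ss = Cmax,ss·f ≈ 4.458 × 0.1768 ≈ 0.788 μg/mL.
Trough 0.8 μg/mL vs MEC 1 μg/mL: subtherapeutic.

0.8 μg/mL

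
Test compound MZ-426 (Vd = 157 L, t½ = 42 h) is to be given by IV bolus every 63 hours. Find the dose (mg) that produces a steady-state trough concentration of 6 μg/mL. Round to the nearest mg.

1722 mg

τ/t½ = 63/42 ≈ 1.5, so f = (1/2)^(63/42) ≈ 0.353553.
Cmin,ss = (D/Vd)·f/(1−f), so D = Cmin,ss·Vd·(1−f)/f.
D = 6 × 157 × (1−f)/f ≈ 6 × 157 × 1.82843 ≈ 1722.38 mg.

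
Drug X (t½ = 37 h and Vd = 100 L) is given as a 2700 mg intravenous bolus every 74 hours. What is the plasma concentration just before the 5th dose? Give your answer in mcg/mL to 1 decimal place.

9.0 mcg/mL

f = (1/2)^(τ/t½) = (1/2)^(74/37) ≈ 0.2500.
C₀ = D/Vd = 2700/100 ≈ 27.000 mcg/mL.
Before the 5th dose, 4 doses have been given. Superposition: Cmin = C₀·(f + f² + … + f^4).
≈ 27.000 × (0.2500 + 0.0625 + 0.0156 + 0.0039) ≈ 27.000 × 0.3320 ≈ 8.964 mcg/mL.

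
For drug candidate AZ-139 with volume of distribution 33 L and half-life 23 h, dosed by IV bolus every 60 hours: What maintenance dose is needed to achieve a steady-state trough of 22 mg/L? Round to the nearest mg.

τ/t½ = 60/23 ≈ 2.6087, so f = (1/2)^(60/23) ≈ 0.163947.
Cmin,ss = (D/Vd)·f/(1−f), so D = Cmin,ss·Vd·(1−f)/f.
D = 22 × 33 × (1−f)/f ≈ 22 × 33 × 5.09953 ≈ 3702.26 mg.

3702 mg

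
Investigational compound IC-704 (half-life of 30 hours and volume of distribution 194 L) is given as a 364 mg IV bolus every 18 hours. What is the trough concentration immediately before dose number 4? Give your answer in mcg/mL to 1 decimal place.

f = (1/2)^(τ/t½) = (1/2)^(18/30) ≈ 0.6598.
C₀ = D/Vd = 364/194 ≈ 1.876 mcg/mL.
Before the 4th dose, 3 doses have been given. Superposition: Cmin = C₀·(f + f² + … + f^3).
≈ 1.876 × (0.6598 + 0.4353 + 0.2872) ≈ 1.876 × 1.3823 ≈ 2.593 mcg/mL.

2.6 mcg/mL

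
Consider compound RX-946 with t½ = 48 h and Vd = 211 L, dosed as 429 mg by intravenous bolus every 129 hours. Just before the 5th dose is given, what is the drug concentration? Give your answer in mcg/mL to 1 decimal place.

f = (1/2)^(τ/t½) = (1/2)^(129/48) ≈ 0.1552.
C₀ = D/Vd = 429/211 ≈ 2.033 mcg/mL.
Before the 5th dose, 4 doses have been given. Superposition: Cmin = C₀·(f + f² + … + f^4).
≈ 2.033 × (0.1552 + 0.0241 + 0.0037 + 0.0006) ≈ 2.033 × 0.1836 ≈ 0.373 mcg/mL.

0.4 mcg/mL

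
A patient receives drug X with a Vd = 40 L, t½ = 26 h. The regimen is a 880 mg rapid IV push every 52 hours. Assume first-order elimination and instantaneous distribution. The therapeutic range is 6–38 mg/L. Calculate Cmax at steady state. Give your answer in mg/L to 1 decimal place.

29.3 mg/L

τ = 52 h = 2 half-lives, so f = (1/2)^2 = 0.25.
At steady state, R = 1/(1 − 0.25) = 4/3.
Single-dose peak C₀ = D/Vd = 880/40 = 22 mg/L.
Steady-state peak Cmax,ss = C₀·R = 22 × 4/3 ≈ 29.333 mg/L.
Peak 29.3 mg/L vs MTC 38 mg/L: below toxic threshold.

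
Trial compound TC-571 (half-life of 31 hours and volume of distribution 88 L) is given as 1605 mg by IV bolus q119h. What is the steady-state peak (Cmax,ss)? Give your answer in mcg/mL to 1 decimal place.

19.6 mcg/mL

τ/t½ = 119/31 ≈ 3.8387, so fraction remaining f = (1/2)^(119/31) ≈ 0.0699.
Accumulation ratio R = 1/(1 − f) ≈ 1/0.9301 ≈ 1.0752.
Single-dose peak C₀ = D/Vd = 1605/88 ≈ 18.239 mcg/mL.
Steady-state peak Cmax,ss = C₀·R ≈ 18.239 × 1.0752 ≈ 19.611 mcg/mL.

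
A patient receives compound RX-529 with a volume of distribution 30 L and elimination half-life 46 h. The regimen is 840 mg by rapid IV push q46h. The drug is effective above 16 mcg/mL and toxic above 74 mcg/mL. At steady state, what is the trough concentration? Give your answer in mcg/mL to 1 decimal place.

τ = 46 h = 1 half-life, so f = (1/2)^1 = 0.5.
Accumulation ratio R = 1/(1 − f) = 1/0.5 = 2/1.
Single-dose peak C₀ = D/Vd = 840/30 = 28 mcg/mL.
Steady-state peak Cmax,ss = C₀·R = 28 × 2/1 ≈ 56.000 mcg/mL.
Steady-state trough Cmin,ss = Cmax,ss·f ≈ 56.000 × 0.5 ≈ 28.000 mcg/mL.
Trough 28.0 mcg/mL vs MEC 16 mcg/mL: adequate.

28.0 mcg/mL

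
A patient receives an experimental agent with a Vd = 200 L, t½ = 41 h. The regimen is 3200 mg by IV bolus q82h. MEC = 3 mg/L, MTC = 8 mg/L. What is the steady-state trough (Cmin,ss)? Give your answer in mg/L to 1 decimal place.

τ = 82 h = 2 half-lives, so f = (1/2)^2 = 0.25.
Accumulation ratio R = 1/(1 − f) = 1/0.75 = 4/3.
Single-dose peak C₀ = D/Vd = 3200/200 = 16 mg/L.
Steady-state peak Cmax,ss = C₀·R = 16 × 4/3 ≈ 21.333 mg/L.
Steady-state trough Cmin,ss = Cmax,ss·f ≈ 21.333 × 0.25 ≈ 5.333 mg/L.
Trough 5.3 mg/L vs MEC 3 mg/L: adequate.

5.3 mg/L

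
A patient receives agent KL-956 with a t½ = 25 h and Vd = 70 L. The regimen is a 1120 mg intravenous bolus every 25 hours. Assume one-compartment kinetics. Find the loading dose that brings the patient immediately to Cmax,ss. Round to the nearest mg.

2240 mg

f = (1/2)^(25/25) ≈ 0.500000; accumulation ratio R = 1/(1−f) ≈ 2.00000.
Loading dose to hit Cmax,ss on first dose: D_load = D_maint·R ≈ 1120 × 2.00000 ≈ 2240.00 mg.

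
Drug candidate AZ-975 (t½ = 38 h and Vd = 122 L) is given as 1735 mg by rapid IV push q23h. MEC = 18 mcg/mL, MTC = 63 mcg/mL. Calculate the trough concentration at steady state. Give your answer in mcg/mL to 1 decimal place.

27.3 mcg/mL

Over one 23-h interval, 23/38 ≈ 0.60526 half-lives elapse, leaving f ≈ 0.6574 of each dose.
Each bolus raises the concentration by D/Vd = 1735/122 ≈ 14.221 mcg/mL.
Steady-state trough Cmin,ss = C₀·f/(1−f) ≈ 14.221 × 0.6574/0.3426 ≈ 27.288 mcg/mL.
Trough 27.3 mcg/mL vs MEC 18 mcg/mL: adequate.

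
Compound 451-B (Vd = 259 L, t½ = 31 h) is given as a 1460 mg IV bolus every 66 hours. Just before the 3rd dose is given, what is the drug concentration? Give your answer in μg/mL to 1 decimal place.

1.6 μg/mL

f = (1/2)^(τ/t½) = (1/2)^(66/31) ≈ 0.2286.
C₀ = D/Vd = 1460/259 ≈ 5.637 μg/mL.
Before the 3rd dose, 2 doses have been given. Superposition: Cmin = C₀·(f + f²).
≈ 5.637 × (0.2286 + 0.0523) ≈ 5.637 × 0.2809 ≈ 1.583 μg/mL.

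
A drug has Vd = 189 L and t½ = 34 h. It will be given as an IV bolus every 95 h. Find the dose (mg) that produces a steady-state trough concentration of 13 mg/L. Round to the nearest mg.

14585 mg

τ/t½ = 95/34 ≈ 2.7941, so f = (1/2)^(95/34) ≈ 0.144174.
Cmin,ss = (D/Vd)·f/(1−f), so D = Cmin,ss·Vd·(1−f)/f.
D = 13 × 189 × (1−f)/f ≈ 13 × 189 × 5.93606 ≈ 14584.90 mg.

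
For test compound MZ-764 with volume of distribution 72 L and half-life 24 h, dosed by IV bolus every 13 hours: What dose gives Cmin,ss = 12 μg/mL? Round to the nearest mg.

τ/t½ = 13/24 ≈ 0.54167, so f = (1/2)^(13/24) ≈ 0.686977.
Cmin,ss = (D/Vd)·f/(1−f), so D = Cmin,ss·Vd·(1−f)/f.
D = 12 × 72 × (1−f)/f ≈ 12 × 72 × 0.45565 ≈ 393.68 mg.

394 mg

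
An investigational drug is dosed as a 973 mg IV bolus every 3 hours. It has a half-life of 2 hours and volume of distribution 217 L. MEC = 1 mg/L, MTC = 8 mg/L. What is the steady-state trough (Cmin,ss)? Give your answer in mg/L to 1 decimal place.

2.5 mg/L

Over one 3-h interval, 3/2 ≈ 1.5 half-lives elapse, leaving f ≈ 0.3536 of each dose.
At steady state, accumulation factor R = 1/(1 − e^(−kτ)) ≈ 1.5470.
Each bolus raises the concentration by D/Vd = 973/217 ≈ 4.484 mg/L.
Steady-state peak Cmax,ss = C₀·R ≈ 4.484 × 1.5470 ≈ 6.937 mg/L.
Steady-state trough Cmin,ss = Cmax,ss·f ≈ 6.937 × 0.3536 ≈ 2.453 mg/L.
Trough 2.5 mg/L vs MEC 1 mg/L: adequate.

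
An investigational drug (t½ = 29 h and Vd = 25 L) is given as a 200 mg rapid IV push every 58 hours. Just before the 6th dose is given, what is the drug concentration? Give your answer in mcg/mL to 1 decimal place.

f = (1/2)^(τ/t½) = (1/2)^(58/29) ≈ 0.2500.
C₀ = D/Vd = 200/25 ≈ 8.000 mcg/mL.
Before the 6th dose, 5 doses have been given. Superposition: Cmin = C₀·(f + f² + … + f^5).
≈ 8.000 × (0.2500 + 0.0625 + 0.0156 + 0.0039 + 0.0010) ≈ 8.000 × 0.3330 ≈ 2.664 mcg/mL.

2.7 mcg/mL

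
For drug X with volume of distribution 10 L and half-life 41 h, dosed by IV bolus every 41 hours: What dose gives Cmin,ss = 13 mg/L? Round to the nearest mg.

τ/t½ = 41/41 ≈ 1, so f = (1/2)^(41/41) ≈ 0.500000.
Cmin,ss = (D/Vd)·f/(1−f), so D = Cmin,ss·Vd·(1−f)/f.
D = 13 × 10 × (1−f)/f ≈ 13 × 10 × 1.00000 ≈ 130.00 mg.

130 mg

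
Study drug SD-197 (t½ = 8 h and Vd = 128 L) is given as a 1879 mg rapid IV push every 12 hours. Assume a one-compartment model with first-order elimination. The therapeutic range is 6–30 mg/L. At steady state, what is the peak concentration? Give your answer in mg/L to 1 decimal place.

τ/t½ = 12/8 ≈ 1.5, so fraction remaining f = (1/2)^(12/8) ≈ 0.3536.
Accumulation ratio R = 1/(1 − f) ≈ 1/0.6464 ≈ 1.5470.
Single-dose peak C₀ = D/Vd = 1879/128 ≈ 14.680 mg/L.
Steady-state peak Cmax,ss = C₀·R ≈ 14.680 × 1.5470 ≈ 22.710 mg/L.
Peak 22.7 mg/L vs MTC 30 mg/L: below toxic threshold.

22.7 mg/L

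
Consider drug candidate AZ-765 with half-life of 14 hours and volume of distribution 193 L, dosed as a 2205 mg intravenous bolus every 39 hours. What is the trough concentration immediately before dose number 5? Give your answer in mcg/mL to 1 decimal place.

f = (1/2)^(τ/t½) = (1/2)^(39/14) ≈ 0.1450.
C₀ = D/Vd = 2205/193 ≈ 11.425 mcg/mL.
Before the 5th dose, 4 doses have been given. Superposition: Cmin = C₀·(f + f² + … + f^4).
≈ 11.425 × (0.1450 + 0.0210 + 0.0030 + 0.0004) ≈ 11.425 × 0.1694 ≈ 1.935 mcg/mL.

1.9 mcg/mL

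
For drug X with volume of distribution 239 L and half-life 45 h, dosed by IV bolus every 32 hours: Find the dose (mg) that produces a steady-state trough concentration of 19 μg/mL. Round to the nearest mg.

2893 mg

τ/t½ = 32/45 ≈ 0.71111, so f = (1/2)^(32/45) ≈ 0.610850.
Cmin,ss = (D/Vd)·f/(1−f), so D = Cmin,ss·Vd·(1−f)/f.
D = 19 × 239 × (1−f)/f ≈ 19 × 239 × 0.63706 ≈ 2892.89 mg.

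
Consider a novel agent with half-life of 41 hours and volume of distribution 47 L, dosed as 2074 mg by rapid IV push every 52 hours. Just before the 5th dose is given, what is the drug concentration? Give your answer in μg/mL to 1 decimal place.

f = (1/2)^(τ/t½) = (1/2)^(52/41) ≈ 0.4152.
C₀ = D/Vd = 2074/47 ≈ 44.128 μg/mL.
Before the 5th dose, 4 doses have been given. Superposition: Cmin = C₀·(f + f² + … + f^4).
≈ 44.128 × (0.4152 + 0.1724 + 0.0716 + 0.0297) ≈ 44.128 × 0.6889 ≈ 30.400 μg/mL.

30.4 μg/mL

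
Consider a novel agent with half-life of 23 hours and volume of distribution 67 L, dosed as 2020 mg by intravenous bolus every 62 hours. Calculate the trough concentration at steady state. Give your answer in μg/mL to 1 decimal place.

Over one 62-h interval, 62/23 ≈ 2.6957 half-lives elapse, leaving f ≈ 0.1544 of each dose.
Single-dose peak C₀ = D/Vd = 2020/67 ≈ 30.149 μg/mL.
Steady-state trough Cmin,ss = C₀·f/(1−f) ≈ 30.149 × 0.1544/0.8456 ≈ 5.505 μg/mL.

5.5 μg/mL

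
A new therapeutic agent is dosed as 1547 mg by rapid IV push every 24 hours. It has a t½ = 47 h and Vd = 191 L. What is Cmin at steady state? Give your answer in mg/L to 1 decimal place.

19.1 mg/L

τ/t½ = 24/47 ≈ 0.51064, so fraction remaining f = (1/2)^(24/47) ≈ 0.7019.
Accumulation ratio R = 1/(1 − f) ≈ 1/0.2981 ≈ 3.3546.
Single-dose peak C₀ = D/Vd = 1547/191 ≈ 8.099 mg/L.
Cmax,ss = C₀/(1 − f) ≈ 8.099/0.2981 ≈ 27.169 mg/L.
Steady-state trough Cmin,ss = Cmax,ss·f ≈ 27.169 × 0.7019 ≈ 19.070 mg/L.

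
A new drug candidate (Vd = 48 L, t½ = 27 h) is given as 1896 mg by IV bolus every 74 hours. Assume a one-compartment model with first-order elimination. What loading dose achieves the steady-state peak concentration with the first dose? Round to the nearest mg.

f = (1/2)^(74/27) ≈ 0.149608; accumulation ratio R = 1/(1−f) ≈ 1.17593.
Loading dose to hit Cmax,ss on first dose: D_load = D_maint·R ≈ 1896 × 1.17593 ≈ 2229.56 mg.

2230 mg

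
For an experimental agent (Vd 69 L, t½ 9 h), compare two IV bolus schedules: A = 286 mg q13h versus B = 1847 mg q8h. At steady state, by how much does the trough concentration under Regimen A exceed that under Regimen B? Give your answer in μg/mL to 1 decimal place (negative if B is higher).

-29.0 μg/mL

Regimen A: f = (1/2)^(13/9) ≈ 0.3674; Cmin,ss = (286/69)·f/(1−f) ≈ 2.407 μg/mL.
Regimen B: f = (1/2)^(8/9) ≈ 0.5400; Cmin,ss = (1847/69)·f/(1−f) ≈ 31.423 μg/mL.
Difference ≈ 2.407 − 31.423 ≈ -29.016 μg/mL.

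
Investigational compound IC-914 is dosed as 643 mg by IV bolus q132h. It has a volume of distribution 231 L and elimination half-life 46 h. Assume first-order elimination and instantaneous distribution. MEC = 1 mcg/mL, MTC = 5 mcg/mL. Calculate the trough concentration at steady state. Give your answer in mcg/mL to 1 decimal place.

k = ln2/t½ = ln2/46 ≈ 0.015068 h⁻¹; fraction remaining f = e^(−kτ) = e^(−0.015068×132) ≈ 0.1368.
Accumulation ratio R = 1/(1 − f) ≈ 1/0.8632 ≈ 1.1585.
Each bolus raises the concentration by D/Vd = 643/231 ≈ 2.784 mcg/mL.
Steady-state peak Cmax,ss = C₀·R ≈ 2.784 × 1.1585 ≈ 3.225 mcg/mL.
Steady-state trough Cmin,ss = Cmax,ss·f ≈ 3.225 × 0.1368 ≈ 0.441 mcg/mL.
Trough 0.4 mcg/mL vs MEC 1 mcg/mL: subtherapeutic.

0.4 mcg/mL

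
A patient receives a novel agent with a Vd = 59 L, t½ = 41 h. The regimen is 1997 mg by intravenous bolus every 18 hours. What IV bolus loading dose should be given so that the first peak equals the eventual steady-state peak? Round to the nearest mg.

7611 mg

f = (1/2)^(18/41) ≈ 0.737633; accumulation ratio R = 1/(1−f) ≈ 3.81145.
Loading dose to hit Cmax,ss on first dose: D_load = D_maint·R ≈ 1997 × 3.81145 ≈ 7611.47 mg.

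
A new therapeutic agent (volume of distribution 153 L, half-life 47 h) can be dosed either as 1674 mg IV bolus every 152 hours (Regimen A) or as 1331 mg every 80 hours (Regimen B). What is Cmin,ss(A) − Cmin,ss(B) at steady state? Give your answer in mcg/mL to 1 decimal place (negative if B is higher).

-2.6 mcg/mL

Regimen A: f = (1/2)^(152/47) ≈ 0.1063; Cmin,ss = (1674/153)·f/(1−f) ≈ 1.301 mcg/mL.
Regimen B: f = (1/2)^(80/47) ≈ 0.3073; Cmin,ss = (1331/153)·f/(1−f) ≈ 3.859 mcg/mL.
Difference ≈ 1.301 − 3.859 ≈ -2.558 mcg/mL.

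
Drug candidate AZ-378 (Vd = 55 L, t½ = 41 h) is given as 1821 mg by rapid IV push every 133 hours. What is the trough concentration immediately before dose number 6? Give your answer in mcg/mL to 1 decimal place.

f = (1/2)^(τ/t½) = (1/2)^(133/41) ≈ 0.1056.
C₀ = D/Vd = 1821/55 ≈ 33.109 mcg/mL.
Before the 6th dose, 5 doses have been given. Superposition: Cmin = C₀·(f + f² + … + f^5).
≈ 33.109 × (0.1056 + 0.0112 + 0.0012 + 0.0001 + 0.0000) ≈ 33.109 × 0.1181 ≈ 3.910 mcg/mL.

3.9 mcg/mL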